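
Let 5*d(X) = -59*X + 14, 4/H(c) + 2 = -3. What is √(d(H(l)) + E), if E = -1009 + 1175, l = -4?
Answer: 2*√1114/5 ≈ 13.351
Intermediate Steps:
H(c) = -⅘ (H(c) = 4/(-2 - 3) = 4/(-5) = 4*(-⅕) = -⅘)
d(X) = 14/5 - 59*X/5 (d(X) = (-59*X + 14)/5 = (14 - 59*X)/5 = 14/5 - 59*X/5)
E = 166
√(d(H(l)) + E) = √((14/5 - 59/5*(-⅘)) + 166) = √((14/5 + 236/25) + 166) = √(306/25 + 166) = √(4456/25) = 2*√1114/5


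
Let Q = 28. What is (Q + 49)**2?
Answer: 5929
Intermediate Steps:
(Q + 49)**2 = (28 + 49)**2 = 77**2 = 5929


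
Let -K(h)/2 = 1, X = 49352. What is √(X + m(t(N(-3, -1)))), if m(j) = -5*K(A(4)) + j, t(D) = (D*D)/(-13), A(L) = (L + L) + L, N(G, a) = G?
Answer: √8342061/13 ≈ 222.17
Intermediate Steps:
A(L) = 3*L (A(L) = 2*L + L = 3*L)
K(h) = -2 (K(h) = -2*1 = -2)
t(D) = -D²/13 (t(D) = D²*(-1/13) = -D²/13)
m(j) = 10 + j (m(j) = -5*(-2) + j = 10 + j)
√(X + m(t(N(-3, -1)))) = √(49352 + (10 - 1/13*(-3)²)) = √(49352 + (10 - 1/13*9)) = √(49352 + (10 - 9/13)) = √(49352 + 121/13) = √(641697/13) = √8342061/13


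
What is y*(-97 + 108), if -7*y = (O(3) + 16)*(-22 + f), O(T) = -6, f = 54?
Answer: -3520/7 ≈ -502.86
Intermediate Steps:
y = -320/7 (y = -(-6 + 16)*(-22 + 54)/7 = -10*32/7 = -⅐*320 = -320/7 ≈ -45.714)
y*(-97 + 108) = -320*(-97 + 108)/7 = -320/7*11 = -3520/7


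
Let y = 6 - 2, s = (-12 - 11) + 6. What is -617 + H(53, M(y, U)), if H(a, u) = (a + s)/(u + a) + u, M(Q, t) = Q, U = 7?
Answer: -11635/19 ≈ -612.37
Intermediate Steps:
s = -17 (s = -23 + 6 = -17)
y = 4
H(a, u) = u + (-17 + a)/(a + u) (H(a, u) = (a - 17)/(u + a) + u = (-17 + a)/(a + u) + u = u + (-17 + a)/(a + u))
-617 + H(53, M(y, U)) = -617 + (-17 + 53 + 4² + 53*4)/(53 + 4) = -617 + (-17 + 53 + 16 + 212)/57 = -617 + (1/57)*264 = -617 + 88/19 = -11635/19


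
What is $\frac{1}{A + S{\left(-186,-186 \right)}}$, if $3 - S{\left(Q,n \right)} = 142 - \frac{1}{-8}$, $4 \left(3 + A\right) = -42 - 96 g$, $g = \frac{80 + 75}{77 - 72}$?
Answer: $- \frac{8}{7173} \approx -0.0011153$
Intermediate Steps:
$g = 31$ ($g = \frac{155}{5} = 155 \cdot \frac{1}{5} = 31$)
$A = - \frac{1515}{2}$ ($A = -3 + \frac{-42 - 2976}{4} = -3 + \frac{1}{4} \left(-3018\right) = -3 - \frac{1509}{2} = - \frac{1515}{2} \approx -757.5$)
$S{\left(Q,n \right)} = - \frac{1113}{8}$ ($S{\left(Q,n \right)} = 3 - \left(142 - \frac{1}{-8}\right) = 3 - \left(142 - - \frac{1}{8}\right) = 3 - \left(142 + \frac{1}{8}\right) = 3 - \frac{1137}{8} = - \frac{1113}{8}$)
$\frac{1}{A + S{\left(-186,-186 \right)}} = \frac{1}{- \frac{1515}{2} - \frac{1113}{8}} = \frac{1}{- \frac{7173}{8}} = - \frac{8}{7173}$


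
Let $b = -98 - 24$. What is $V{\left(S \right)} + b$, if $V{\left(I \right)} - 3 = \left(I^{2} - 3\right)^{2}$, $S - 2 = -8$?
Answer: $970$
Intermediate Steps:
$S = -6$ ($S = 2 - 8 = -6$)
$V{\left(I \right)} = 3 + \left(-3 + I^{2}\right)^{2}$ ($V{\left(I \right)} = 3 + \left(I^{2} - 3\right)^{2} = 3 + \left(-3 + I^{2}\right)^{2}$)
$b = -122$ ($b = -98 - 24 = -122$)
$V{\left(S \right)} + b = \left(3 + \left(-3 + \left(-6\right)^{2}\right)^{2}\right) - 122 = \left(3 + \left(-3 + 36\right)^{2}\right) - 122 = \left(3 + 33^{2}\right) - 122 = \left(3 + 1089\right) - 122 = 1092 - 122 = 970$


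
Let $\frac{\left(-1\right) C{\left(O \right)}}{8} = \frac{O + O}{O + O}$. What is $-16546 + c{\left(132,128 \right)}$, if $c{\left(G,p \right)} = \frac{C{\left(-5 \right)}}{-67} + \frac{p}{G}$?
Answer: $- \frac{36580798}{2211} \approx -16545.0$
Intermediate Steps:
$C{\left(O \right)} = -8$ ($C{\left(O \right)} = - 8 \frac{O + O}{O + O} = - 8 \frac{2 O}{2 O} = - 8 \cdot 2 O \frac{1}{2 O} = \left(-8\right) 1 = -8$)
$c{\left(G,p \right)} = \frac{8}{67} + \frac{p}{G}$ ($c{\left(G,p \right)} = - \frac{8}{-67} + \frac{p}{G} = \left(-8\right) \left(- \frac{1}{67}\right) + \frac{p}{G} = \frac{8}{67} + \frac{p}{G}$)
$-16546 + c{\left(132,128 \right)} = -16546 + \left(\frac{8}{67} + \frac{128}{132}\right) = -16546 + \left(\frac{8}{67} + 128 \cdot \frac{1}{132}\right) = -16546 + \left(\frac{8}{67} + \frac{32}{33}\right) = -16546 + \frac{2408}{2211} = - \frac{36580798}{2211}$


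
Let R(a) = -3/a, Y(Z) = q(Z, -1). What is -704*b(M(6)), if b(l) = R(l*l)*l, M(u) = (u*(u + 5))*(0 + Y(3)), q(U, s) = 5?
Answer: 32/5 ≈ 6.4000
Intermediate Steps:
Y(Z) = 5
M(u) = 5*u*(5 + u) (M(u) = (u*(u + 5))*(0 + 5) = (u*(5 + u))*5 = 5*u*(5 + u))
b(l) = -3/l (b(l) = (-3/l²)*l = -3/l)
-704*b(M(6)) = -(-2112)/(5*6*(5 + 6)) = -(-2112)/(5*6*11) = -(-2112)/330 = -704*(-1/110) = 32/5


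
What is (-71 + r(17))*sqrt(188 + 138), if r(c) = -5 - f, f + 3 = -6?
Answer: -67*sqrt(326) ≈ -1209.7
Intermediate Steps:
f = -9 (f = -3 - 6 = -9)
r(c) = 4 (r(c) = -5 - 1*(-9) = -5 + 9 = 4)
(-71 + r(17))*sqrt(188 + 138) = (-71 + 4)*sqrt(188 + 138) = -67*sqrt(326)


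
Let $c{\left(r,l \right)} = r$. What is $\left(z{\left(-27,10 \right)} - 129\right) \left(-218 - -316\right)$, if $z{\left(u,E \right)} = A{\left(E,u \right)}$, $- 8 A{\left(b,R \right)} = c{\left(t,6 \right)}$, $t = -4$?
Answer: $-12593$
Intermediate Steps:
$A{\left(b,R \right)} = \frac{1}{2}$ ($A{\left(b,R \right)} = \left(- \frac{1}{8}\right) \left(-4\right) = \frac{1}{2}$)
$z{\left(u,E \right)} = \frac{1}{2}$
$\left(z{\left(-27,10 \right)} - 129\right) \left(-218 - -316\right) = \left(\frac{1}{2} - 129\right) \left(-218 - -316\right) = - \frac{257 \left(-218 + 316\right)}{2} = \left(- \frac{257}{2}\right) 98 = -12593$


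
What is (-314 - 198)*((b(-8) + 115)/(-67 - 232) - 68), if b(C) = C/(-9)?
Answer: 94223872/2691 ≈ 35014.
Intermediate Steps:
b(C) = -C/9 (b(C) = C*(-⅑) = -C/9)
(-314 - 198)*((b(-8) + 115)/(-67 - 232) - 68) = (-314 - 198)*((-⅑*(-8) + 115)/(-67 - 232) - 68) = -512*((8/9 + 115)/(-299) - 68) = -512*((1043/9)*(-1/299) - 68) = -512*(-1043/2691 - 68) = -512*(-184031/2691) = 94223872/2691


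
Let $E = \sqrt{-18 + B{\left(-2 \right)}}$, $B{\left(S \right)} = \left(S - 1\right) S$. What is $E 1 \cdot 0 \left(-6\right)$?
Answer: $0$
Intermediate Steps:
$B{\left(S \right)} = S \left(-1 + S\right)$ ($B{\left(S \right)} = \left(-1 + S\right) S = S \left(-1 + S\right)$)
$E = 2 i \sqrt{3}$ ($E = \sqrt{-18 - 2 \left(-1 - 2\right)} = \sqrt{-18 - -6} = \sqrt{-18 + 6} = \sqrt{-12} = 2 i \sqrt{3} \approx 3.4641 i$)
$E 1 \cdot 0 \left(-6\right) = 2 i \sqrt{3} \cdot 1 \cdot 0 \left(-6\right) = 2 i \sqrt{3} \cdot 0 \left(-6\right) = 2 i \sqrt{3} \cdot 0 = 0$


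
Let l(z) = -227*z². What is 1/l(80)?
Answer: -1/1452800 ≈ -6.8833e-7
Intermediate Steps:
1/l(80) = 1/(-227*80²) = 1/(-227*6400) = 1/(-1452800) = -1/1452800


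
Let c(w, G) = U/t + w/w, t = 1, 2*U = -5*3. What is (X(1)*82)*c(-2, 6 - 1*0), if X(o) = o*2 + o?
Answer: -1599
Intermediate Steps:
U = -15/2 (U = (-5*3)/2 = (½)*(-15) = -15/2 ≈ -7.5000)
c(w, G) = -13/2 (c(w, G) = -15/2/1 + w/w = -15/2*1 + 1 = -15/2 + 1 = -13/2)
X(o) = 3*o (X(o) = 2*o + o = 3*o)
(X(1)*82)*c(-2, 6 - 1*0) = ((3*1)*82)*(-13/2) = (3*82)*(-13/2) = 246*(-13/2) = -1599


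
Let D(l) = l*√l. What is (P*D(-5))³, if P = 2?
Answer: 5000*I*√5 ≈ 11180.0*I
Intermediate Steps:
D(l) = l^(3/2)
(P*D(-5))³ = (2*(-5)^(3/2))³ = (2*(-5*I*√5))³ = (-10*I*√5)³ = 5000*I*√5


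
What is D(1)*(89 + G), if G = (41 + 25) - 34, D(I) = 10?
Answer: 1210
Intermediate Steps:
G = 32 (G = 66 - 34 = 32)
D(1)*(89 + G) = 10*(89 + 32) = 10*121 = 1210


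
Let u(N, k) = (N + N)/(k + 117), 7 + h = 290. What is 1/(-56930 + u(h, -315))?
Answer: -99/5636353 ≈ -1.7565e-5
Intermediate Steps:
h = 283 (h = -7 + 290 = 283)
u(N, k) = 2*N/(117 + k) (u(N, k) = (2*N)/(117 + k) = 2*N/(117 + k))
1/(-56930 + u(h, -315)) = 1/(-56930 + 2*283/(117 - 315)) = 1/(-56930 + 2*283/(-198)) = 1/(-56930 + 2*283*(-1/198)) = 1/(-56930 - 283/99) = 1/(-5636353/99) = -99/5636353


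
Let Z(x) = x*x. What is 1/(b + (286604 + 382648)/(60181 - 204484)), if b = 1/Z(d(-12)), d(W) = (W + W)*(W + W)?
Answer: -15958757376/74013869083 ≈ -0.21562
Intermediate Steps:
d(W) = 4*W² (d(W) = (2*W)*(2*W) = 4*W²)
Z(x) = x²
b = 1/331776 (b = 1/((4*(-12)²)²) = 1/((4*144)²) = 1/(576²) = 1/331776 ≈ 3.0141e-6)
1/(b + (286604 + 382648)/(60181 - 204484)) = 1/(1/331776 + (286604 + 382648)/(60181 - 204484)) = 1/(1/331776 + 669252/(-144303)) = 1/(1/331776 + 669252*(-1/144303)) = 1/(1/331776 - 223084/48101) = 1/(-74013869083/15958757376) = -15958757376/74013869083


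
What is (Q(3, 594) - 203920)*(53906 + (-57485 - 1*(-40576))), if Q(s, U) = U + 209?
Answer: -7514719649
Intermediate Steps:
Q(s, U) = 209 + U
(Q(3, 594) - 203920)*(53906 + (-57485 - 1*(-40576))) = ((209 + 594) - 203920)*(53906 + (-57485 - 1*(-40576))) = (803 - 203920)*(53906 + (-57485 + 40576)) = -203117*(53906 - 16909) = -203117*36997 = -7514719649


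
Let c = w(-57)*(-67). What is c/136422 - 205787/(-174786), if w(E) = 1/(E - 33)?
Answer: 421110063487/357669835380 ≈ 1.1774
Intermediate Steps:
w(E) = 1/(-33 + E)
c = 67/90 (c = -67/(-33 - 57) = -67/(-90) = -1/90*(-67) = 67/90 ≈ 0.74444)
c/136422 - 205787/(-174786) = (67/90)/136422 - 205787/(-174786) = (67/90)*(1/136422) - 205787*(-1/174786) = 67/12277980 + 205787/174786 = 421110063487/357669835380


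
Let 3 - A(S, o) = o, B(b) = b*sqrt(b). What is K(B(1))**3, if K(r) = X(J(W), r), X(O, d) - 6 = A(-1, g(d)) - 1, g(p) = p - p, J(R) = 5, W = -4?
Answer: 512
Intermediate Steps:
B(b) = b**(3/2)
g(p) = 0
A(S, o) = 3 - o
X(O, d) = 8 (X(O, d) = 6 + ((3 - 1*0) - 1) = 6 + ((3 + 0) - 1) = 6 + (3 - 1) = 6 + 2 = 8)
K(r) = 8
K(B(1))**3 = 8**3 = 512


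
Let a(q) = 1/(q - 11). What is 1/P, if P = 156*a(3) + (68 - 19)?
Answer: 2/59 ≈ 0.033898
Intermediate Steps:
a(q) = 1/(-11 + q)
P = 59/2 (P = 156/(-11 + 3) + (68 - 19) = 156/(-8) + 49 = 156*(-⅛) + 49 = -39/2 + 49 = 59/2 ≈ 29.500)
1/P = 1/(59/2) = 2/59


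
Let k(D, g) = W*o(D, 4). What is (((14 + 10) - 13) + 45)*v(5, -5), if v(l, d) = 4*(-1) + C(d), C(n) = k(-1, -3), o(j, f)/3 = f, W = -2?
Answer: -1568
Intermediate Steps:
o(j, f) = 3*f
k(D, g) = -24 (k(D, g) = -6*4 = -2*12 = -24)
C(n) = -24
v(l, d) = -28 (v(l, d) = 4*(-1) - 24 = -4 - 24 = -28)
(((14 + 10) - 13) + 45)*v(5, -5) = (((14 + 10) - 13) + 45)*(-28) = ((24 - 13) + 45)*(-28) = (11 + 45)*(-28) = 56*(-28) = -1568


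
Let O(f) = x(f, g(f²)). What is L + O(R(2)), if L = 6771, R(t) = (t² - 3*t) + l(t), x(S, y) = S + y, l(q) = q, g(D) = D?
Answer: 6771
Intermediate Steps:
R(t) = t² - 2*t (R(t) = (t² - 3*t) + t = t² - 2*t)
O(f) = f + f²
L + O(R(2)) = 6771 + (2*(-2 + 2))*(1 + 2*(-2 + 2)) = 6771 + (2*0)*(1 + 2*0) = 6771 + 0*(1 + 0) = 6771 + 0*1 = 6771 + 0 = 6771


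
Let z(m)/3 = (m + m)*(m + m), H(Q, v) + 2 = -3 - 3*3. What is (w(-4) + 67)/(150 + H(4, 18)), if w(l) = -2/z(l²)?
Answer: 102911/208896 ≈ 0.49264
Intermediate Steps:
H(Q, v) = -14 (H(Q, v) = -2 + (-3 - 3*3) = -2 + (-3 - 9) = -2 - 12 = -14)
z(m) = 12*m² (z(m) = 3*((m + m)*(m + m)) = 3*((2*m)*(2*m)) = 3*(4*m²) = 12*m²)
w(l) = -1/(6*l⁴) (w(l) = -2*1/(12*l⁴) = -1/(6*l⁴))
(w(-4) + 67)/(150 + H(4, 18)) = (-⅙/(-4)⁴ + 67)/(150 - 14) = (-⅙*1/256 + 67)/136 = (-1/1536 + 67)*(1/136) = (102911/1536)*(1/136) = 102911/208896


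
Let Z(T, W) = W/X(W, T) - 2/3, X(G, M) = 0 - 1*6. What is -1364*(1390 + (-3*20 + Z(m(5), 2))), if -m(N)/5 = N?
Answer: -1812756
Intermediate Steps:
X(G, M) = -6 (X(G, M) = 0 - 6 = -6)
m(N) = -5*N
Z(T, W) = -⅔ - W/6 (Z(T, W) = W/(-6) - 2/3 = W*(-⅙) - 2*⅓ = -W/6 - ⅔ = -⅔ - W/6)
-1364*(1390 + (-3*20 + Z(m(5), 2))) = -1364*(1390 + (-3*20 + (-⅔ - ⅙*2))) = -1364*(1390 + (-60 + (-⅔ - ⅓))) = -1364*(1390 + (-60 - 1)) = -1364*(1390 - 61) = -1364*1329 = -1812756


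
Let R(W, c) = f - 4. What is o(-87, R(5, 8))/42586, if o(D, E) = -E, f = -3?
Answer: 7/42586 ≈ 0.00016437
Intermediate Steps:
R(W, c) = -7 (R(W, c) = -3 - 4 = -7)
o(-87, R(5, 8))/42586 = -1*(-7)/42586 = 7*(1/42586) = 7/42586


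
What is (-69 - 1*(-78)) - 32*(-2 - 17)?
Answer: 617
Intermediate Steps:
(-69 - 1*(-78)) - 32*(-2 - 17) = (-69 + 78) - 32*(-19) = 9 + 608 = 617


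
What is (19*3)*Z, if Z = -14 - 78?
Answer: -5244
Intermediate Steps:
Z = -92
(19*3)*Z = (19*3)*(-92) = 57*(-92) = -5244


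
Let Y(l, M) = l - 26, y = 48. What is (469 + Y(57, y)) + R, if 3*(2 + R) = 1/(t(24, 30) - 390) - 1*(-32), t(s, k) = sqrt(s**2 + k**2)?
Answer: 38308639/75312 - sqrt(41)/75312 ≈ 508.67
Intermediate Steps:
Y(l, M) = -26 + l
t(s, k) = sqrt(k**2 + s**2)
R = 26/3 + 1/(3*(-390 + 6*sqrt(41))) (R = -2 + (1/(sqrt(30**2 + 24**2) - 390) - 1*(-32))/3 = -2 + (1/(sqrt(900 + 576) - 390) + 32)/3 = -2 + (1/(sqrt(1476) - 390) + 32)/3 = -2 + (1/(6*sqrt(41) - 390) + 32)/3 = -2 + (1/(-390 + 6*sqrt(41)) + 32)/3 = -2 + (32 + 1/(-390 + 6*sqrt(41)))/3 = -2 + (32/3 + 1/(3*(-390 + 6*sqrt(41)))) = 26/3 + 1/(3*(-390 + 6*sqrt(41))) ≈ 8.6657)
(469 + Y(57, y)) + R = (469 + (-26 + 57)) + (652639/75312 - sqrt(41)/75312) = (469 + 31) + (652639/75312 - sqrt(41)/75312) = 500 + (652639/75312 - sqrt(41)/75312) = 38308639/75312 - sqrt(41)/75312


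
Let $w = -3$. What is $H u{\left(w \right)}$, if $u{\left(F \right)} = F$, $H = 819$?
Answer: $-2457$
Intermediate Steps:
$H u{\left(w \right)} = 819 \left(-3\right) = -2457$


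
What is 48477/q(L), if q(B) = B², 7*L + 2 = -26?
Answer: 48477/16 ≈ 3029.8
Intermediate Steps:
L = -4 (L = -2/7 + (⅐)*(-26) = -2/7 - 26/7 = -4)
48477/q(L) = 48477/((-4)²) = 48477/16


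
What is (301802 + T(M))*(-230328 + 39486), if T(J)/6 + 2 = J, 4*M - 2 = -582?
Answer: -57428174640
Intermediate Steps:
M = -145 (M = ½ + (¼)*(-582) = ½ - 291/2 = -145)
T(J) = -12 + 6*J
(301802 + T(M))*(-230328 + 39486) = (301802 + (-12 + 6*(-145)))*(-230328 + 39486) = (301802 + (-12 - 870))*(-190842) = (301802 - 882)*(-190842) = 300920*(-190842) = -57428174640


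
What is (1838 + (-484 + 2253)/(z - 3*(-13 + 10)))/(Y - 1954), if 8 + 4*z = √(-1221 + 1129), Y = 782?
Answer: (-919*√23 + 14635*I)/(586*(√23 - 14*I)) ≈ -1.7612 + 0.066107*I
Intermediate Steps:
z = -2 + I*√23/2 (z = -2 + √(-1221 + 1129)/4 = -2 + √(-92)/4 = -2 + (2*I*√23)/4 = -2 + I*√23/2 ≈ -2.0 + 2.3979*I)
(1838 + (-484 + 2253)/(z - 3*(-13 + 10)))/(Y - 1954) = (1838 + (-484 + 2253)/((-2 + I*√23/2) - 3*(-13 + 10)))/(782 - 1954) = (1838 + 1769/((-2 + I*√23/2) - 3*(-3)))/(-1172) = (1838 + 1769/((-2 + I*√23/2) + 9))*(-1/1172) = (1838 + 1769/(7 + I*√23/2))*(-1/1172) = -919/586 - 1769/(1172*(7 + I*√23/2))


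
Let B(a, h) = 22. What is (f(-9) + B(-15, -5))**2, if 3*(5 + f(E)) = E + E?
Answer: 121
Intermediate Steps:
f(E) = -5 + 2*E/3 (f(E) = -5 + (E + E)/3 = -5 + (2*E)/3 = -5 + 2*E/3)
(f(-9) + B(-15, -5))**2 = ((-5 + (2/3)*(-9)) + 22)**2 = ((-5 - 6) + 22)**2 = (-11 + 22)**2 = 11**2 = 121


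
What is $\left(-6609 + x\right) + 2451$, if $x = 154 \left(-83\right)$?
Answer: $-16940$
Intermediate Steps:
$x = -12782$
$\left(-6609 + x\right) + 2451 = \left(-6609 - 12782\right) + 2451 = -19391 + 2451 = -16940$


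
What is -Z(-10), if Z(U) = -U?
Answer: -10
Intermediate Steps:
-Z(-10) = -(-1)*(-10) = -1*10 = -10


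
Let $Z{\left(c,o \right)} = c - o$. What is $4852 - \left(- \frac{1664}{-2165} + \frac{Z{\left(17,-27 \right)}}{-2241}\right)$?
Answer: $\frac{23537130016}{4851765} \approx 4851.3$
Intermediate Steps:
$4852 - \left(- \frac{1664}{-2165} + \frac{Z{\left(17,-27 \right)}}{-2241}\right) = 4852 - \left(- \frac{1664}{-2165} + \frac{17 - -27}{-2241}\right) = 4852 - \left(\left(-1664\right) \left(- \frac{1}{2165}\right) + \left(17 + 27\right) \left(- \frac{1}{2241}\right)\right) = 4852 - \left(\frac{1664}{2165} + 44 \left(- \frac{1}{2241}\right)\right) = 4852 - \left(\frac{1664}{2165} - \frac{44}{2241}\right) = 4852 - \frac{3633764}{4851765} = \frac{23537130016}{4851765}$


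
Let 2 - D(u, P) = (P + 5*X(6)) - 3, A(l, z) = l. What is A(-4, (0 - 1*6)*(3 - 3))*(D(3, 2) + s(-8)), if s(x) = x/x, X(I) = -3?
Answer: -76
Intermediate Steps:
s(x) = 1
D(u, P) = 20 - P (D(u, P) = 2 - ((P + 5*(-3)) - 3) = 2 - ((P - 15) - 3) = 2 - ((-15 + P) - 3) = 2 - (-18 + P) = 2 + (18 - P) = 20 - P)
A(-4, (0 - 1*6)*(3 - 3))*(D(3, 2) + s(-8)) = -4*((20 - 1*2) + 1) = -4*((20 - 2) + 1) = -4*(18 + 1) = -4*19 = -76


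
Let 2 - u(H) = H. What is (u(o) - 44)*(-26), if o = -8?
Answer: 884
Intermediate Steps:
u(H) = 2 - H
(u(o) - 44)*(-26) = ((2 - 1*(-8)) - 44)*(-26) = ((2 + 8) - 44)*(-26) = (10 - 44)*(-26) = -34*(-26) = 884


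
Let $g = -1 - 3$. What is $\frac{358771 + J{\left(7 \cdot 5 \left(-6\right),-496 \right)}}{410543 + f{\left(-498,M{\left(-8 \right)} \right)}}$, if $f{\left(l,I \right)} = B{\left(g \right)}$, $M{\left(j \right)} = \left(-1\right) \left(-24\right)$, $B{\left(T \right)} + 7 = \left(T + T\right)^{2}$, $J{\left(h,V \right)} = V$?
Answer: $\frac{14331}{16424} \approx 0.87256$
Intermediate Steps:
$g = -4$ ($g = -1 - 3 = -4$)
$B{\left(T \right)} = -7 + 4 T^{2}$ ($B{\left(T \right)} = -7 + \left(T + T\right)^{2} = -7 + \left(2 T\right)^{2} = -7 + 4 T^{2}$)
$M{\left(j \right)} = 24$
$f{\left(l,I \right)} = 57$ ($f{\left(l,I \right)} = -7 + 4 \left(-4\right)^{2} = -7 + 4 \cdot 16 = -7 + 64 = 57$)
$\frac{358771 + J{\left(7 \cdot 5 \left(-6\right),-496 \right)}}{410543 + f{\left(-498,M{\left(-8 \right)} \right)}} = \frac{358771 - 496}{410543 + 57} = \frac{358275}{410600} = 358275 \cdot \frac{1}{410600} = \frac{14331}{16424}$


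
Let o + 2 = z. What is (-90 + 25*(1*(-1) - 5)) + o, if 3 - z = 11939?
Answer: -12178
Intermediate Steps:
z = -11936 (z = 3 - 1*11939 = 3 - 11939 = -11936)
o = -11938 (o = -2 - 11936 = -11938)
(-90 + 25*(1*(-1) - 5)) + o = (-90 + 25*(1*(-1) - 5)) - 11938 = (-90 + 25*(-1 - 5)) - 11938 = (-90 + 25*(-6)) - 11938 = (-90 - 150) - 11938 = -240 - 11938 = -12178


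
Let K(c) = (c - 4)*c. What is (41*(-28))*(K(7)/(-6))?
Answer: 4018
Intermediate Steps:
K(c) = c*(-4 + c) (K(c) = (-4 + c)*c = c*(-4 + c))
(41*(-28))*(K(7)/(-6)) = (41*(-28))*((7*(-4 + 7))/(-6)) = -1148*7*3*(-1)/6 = -24108*(-1)/6 = -1148*(-7/2) = 4018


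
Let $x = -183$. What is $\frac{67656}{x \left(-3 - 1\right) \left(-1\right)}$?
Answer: $- \frac{5638}{61} \approx -92.426$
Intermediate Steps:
$\frac{67656}{x \left(-3 - 1\right) \left(-1\right)} = \frac{67656}{\left(-183\right) \left(-3 - 1\right) \left(-1\right)} = \frac{67656}{\left(-183\right) \left(\left(-4\right) \left(-1\right)\right)} = \frac{67656}{\left(-183\right) 4} = \frac{67656}{-732} = 67656 \left(- \frac{1}{732}\right) = - \frac{5638}{61}$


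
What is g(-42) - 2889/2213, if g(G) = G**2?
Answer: 3900843/2213 ≈ 1762.7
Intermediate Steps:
g(-42) - 2889/2213 = (-42)**2 - 2889/2213 = 1764 - 2889*1/2213 = 1764 - 2889/2213 = 3900843/2213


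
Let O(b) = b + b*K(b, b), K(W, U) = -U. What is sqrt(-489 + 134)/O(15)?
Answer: -I*sqrt(355)/210 ≈ -0.089721*I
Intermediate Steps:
O(b) = b - b**2 (O(b) = b + b*(-b) = b - b**2)
sqrt(-489 + 134)/O(15) = sqrt(-489 + 134)/((15*(1 - 1*15))) = sqrt(-355)/((15*(1 - 15))) = (I*sqrt(355))/((15*(-14))) = (I*sqrt(355))/(-210) = (I*sqrt(355))*(-1/210) = -I*sqrt(355)/210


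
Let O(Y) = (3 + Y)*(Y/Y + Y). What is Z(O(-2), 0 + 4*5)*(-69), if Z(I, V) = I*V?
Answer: 1380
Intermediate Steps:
O(Y) = (1 + Y)*(3 + Y) (O(Y) = (3 + Y)*(1 + Y) = (1 + Y)*(3 + Y))
Z(O(-2), 0 + 4*5)*(-69) = ((3 + (-2)**2 + 4*(-2))*(0 + 4*5))*(-69) = ((3 + 4 - 8)*(0 + 20))*(-69) = -1*20*(-69) = -20*(-69) = 1380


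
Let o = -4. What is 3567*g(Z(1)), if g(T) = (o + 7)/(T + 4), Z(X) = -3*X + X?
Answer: 10701/2 ≈ 5350.5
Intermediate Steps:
Z(X) = -2*X
g(T) = 3/(4 + T) (g(T) = (-4 + 7)/(T + 4) = 3/(4 + T))
3567*g(Z(1)) = 3567*(3/(4 - 2*1)) = 3567*(3/(4 - 2)) = 3567*(3/2) = 10701/2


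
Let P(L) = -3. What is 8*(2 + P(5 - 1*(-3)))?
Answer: -8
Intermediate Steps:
8*(2 + P(5 - 1*(-3))) = 8*(2 - 3) = 8*(-1) = -8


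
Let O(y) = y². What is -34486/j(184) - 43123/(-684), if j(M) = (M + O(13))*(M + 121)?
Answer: 4619249371/73642860 ≈ 62.725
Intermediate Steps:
j(M) = (121 + M)*(169 + M) (j(M) = (M + 13²)*(M + 121) = (M + 169)*(121 + M) = (169 + M)*(121 + M) = (121 + M)*(169 + M))
-34486/j(184) - 43123/(-684) = -34486/(20449 + 184² + 290*184) - 43123/(-684) = -34486/(20449 + 33856 + 53360) - 43123*(-1/684) = -34486/107665 + 43123/684 = 4619249371/73642860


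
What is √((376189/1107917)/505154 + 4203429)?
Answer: √1316636108062173797555901800998/559668704218 ≈ 2050.2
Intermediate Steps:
√((376189/1107917)/505154 + 4203429) = √((376189*(1/1107917))*(1/505154) + 4203429) = √((376189/1107917)*(1/505154) + 4203429) = √(376189/559668704218 + 4203429) = √(2352527661702739711/559668704218) = √1316636108062173797555901800998/559668704218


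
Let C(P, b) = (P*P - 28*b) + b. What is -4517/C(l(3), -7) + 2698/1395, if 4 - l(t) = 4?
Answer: -643477/29295 ≈ -21.965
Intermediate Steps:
l(t) = 0 (l(t) = 4 - 1*4 = 4 - 4 = 0)
C(P, b) = P² - 27*b (C(P, b) = (P² - 28*b) + b = P² - 27*b)
-4517/C(l(3), -7) + 2698/1395 = -4517/(0² - 27*(-7)) + 2698/1395 = -4517/(0 + 189) + 2698*(1/1395) = -4517/189 + 2698/1395 = -643477/29295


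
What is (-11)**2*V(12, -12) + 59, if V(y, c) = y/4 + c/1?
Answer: -1030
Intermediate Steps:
V(y, c) = c + y/4 (V(y, c) = y*(1/4) + c*1 = y/4 + c = c + y/4)
(-11)**2*V(12, -12) + 59 = (-11)**2*(-12 + (1/4)*12) + 59 = 121*(-12 + 3) + 59 = 121*(-9) + 59 = -1089 + 59 = -1030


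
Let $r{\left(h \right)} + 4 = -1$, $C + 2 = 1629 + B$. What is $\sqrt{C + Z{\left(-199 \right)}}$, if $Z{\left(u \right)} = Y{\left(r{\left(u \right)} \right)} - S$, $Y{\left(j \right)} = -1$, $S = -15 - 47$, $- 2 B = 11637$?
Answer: $\frac{i \sqrt{16522}}{2} \approx 64.269 i$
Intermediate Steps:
$B = - \frac{11637}{2}$ ($B = \left(- \frac{1}{2}\right) 11637 = - \frac{11637}{2} \approx -5818.5$)
$C = - \frac{8383}{2}$ ($C = -2 + \left(1629 - \frac{11637}{2}\right) = -2 - \frac{8379}{2} = - \frac{8383}{2} \approx -4191.5$)
$r{\left(h \right)} = -5$ ($r{\left(h \right)} = -4 - 1 = -5$)
$S = -62$ ($S = -15 - 47 = -62$)
$Z{\left(u \right)} = 61$ ($Z{\left(u \right)} = -1 - -62 = -1 + 62 = 61$)
$\sqrt{C + Z{\left(-199 \right)}} = \sqrt{- \frac{8383}{2} + 61} = \sqrt{- \frac{8261}{2}} = \frac{i \sqrt{16522}}{2}$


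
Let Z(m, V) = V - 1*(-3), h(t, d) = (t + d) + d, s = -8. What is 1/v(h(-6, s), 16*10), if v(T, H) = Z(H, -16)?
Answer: -1/13 ≈ -0.076923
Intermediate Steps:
h(t, d) = t + 2*d (h(t, d) = (d + t) + d = t + 2*d)
Z(m, V) = 3 + V (Z(m, V) = V + 3 = 3 + V)
v(T, H) = -13 (v(T, H) = 3 - 16 = -13)
1/v(h(-6, s), 16*10) = 1/(-13) = -1/13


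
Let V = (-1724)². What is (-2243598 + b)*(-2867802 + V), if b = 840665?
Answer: -146429728942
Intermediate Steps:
V = 2972176
(-2243598 + b)*(-2867802 + V) = (-2243598 + 840665)*(-2867802 + 2972176) = -1402933*104374 = -146429728942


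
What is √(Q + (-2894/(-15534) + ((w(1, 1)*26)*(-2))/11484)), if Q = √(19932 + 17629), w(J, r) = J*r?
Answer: √(123986611078 + 682095943881*√37561)/825891 ≈ 13.928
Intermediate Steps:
Q = √37561 ≈ 193.81
√(Q + (-2894/(-15534) + ((w(1, 1)*26)*(-2))/11484)) = √(√37561 + (-2894/(-15534) + (((1*1)*26)*(-2))/11484)) = √(√37561 + (-2894*(-1/15534) + ((1*26)*(-2))*(1/11484))) = √(√37561 + (1447/7767 + (26*(-2))*(1/11484))) = √(√37561 + (1447/7767 - 52*1/11484)) = √(√37561 + (1447/7767 - 13/2871)) = √(√37561 + 450374/2477673) = √(450374/2477673 + √37561)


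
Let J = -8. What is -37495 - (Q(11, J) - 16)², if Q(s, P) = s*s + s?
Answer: -50951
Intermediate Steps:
Q(s, P) = s + s² (Q(s, P) = s² + s = s + s²)
-37495 - (Q(11, J) - 16)² = -37495 - (11*(1 + 11) - 16)² = -37495 - (11*12 - 16)² = -37495 - (132 - 16)² = -37495 - 1*116² = -37495 - 1*13456 = -37495 - 13456 = -50951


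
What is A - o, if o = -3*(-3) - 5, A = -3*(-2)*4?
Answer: 20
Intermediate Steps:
A = 24 (A = 6*4 = 24)
o = 4 (o = 9 - 5 = 4)
A - o = 24 - 1*4 = 24 - 4 = 20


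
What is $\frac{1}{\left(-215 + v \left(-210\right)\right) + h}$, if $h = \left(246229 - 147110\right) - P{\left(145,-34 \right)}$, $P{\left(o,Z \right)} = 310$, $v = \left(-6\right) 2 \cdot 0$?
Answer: $\frac{1}{98594} \approx 1.0143 \cdot 10^{-5}$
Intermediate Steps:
$v = 0$ ($v = \left(-12\right) 0 = 0$)
$h = 98809$ ($h = \left(246229 - 147110\right) - 310 = 99119 - 310 = 98809$)
$\frac{1}{\left(-215 + v \left(-210\right)\right) + h} = \frac{1}{\left(-215 + 0 \left(-210\right)\right) + 98809} = \frac{1}{\left(-215 + 0\right) + 98809} = \frac{1}{-215 + 98809} = \frac{1}{98594}$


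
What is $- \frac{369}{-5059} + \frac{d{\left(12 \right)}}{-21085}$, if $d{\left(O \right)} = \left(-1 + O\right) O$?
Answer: $\frac{7112577}{106669015} \approx 0.066679$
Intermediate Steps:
$d{\left(O \right)} = O \left(-1 + O\right)$
$- \frac{369}{-5059} + \frac{d{\left(12 \right)}}{-21085} = - \frac{369}{-5059} + \frac{12 \left(-1 + 12\right)}{-21085} = \left(-369\right) \left(- \frac{1}{5059}\right) + 12 \cdot 11 \left(- \frac{1}{21085}\right) = \frac{369}{5059} + 132 \left(- \frac{1}{21085}\right) = \frac{369}{5059} - \frac{132}{21085} = \frac{7112577}{106669015}$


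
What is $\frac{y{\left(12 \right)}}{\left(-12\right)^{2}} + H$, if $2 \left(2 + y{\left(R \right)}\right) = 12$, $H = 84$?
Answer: $\frac{3025}{36} \approx 84.028$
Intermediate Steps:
$y{\left(R \right)} = 4$ ($y{\left(R \right)} = -2 + \frac{1}{2} \cdot 12 = -2 + 6 = 4$)
$\frac{y{\left(12 \right)}}{\left(-12\right)^{2}} + H = \frac{1}{\left(-12\right)^{2}} \cdot 4 + 84 = \frac{1}{144} \cdot 4 + 84 = \frac{1}{36} + 84 = \frac{3025}{36}$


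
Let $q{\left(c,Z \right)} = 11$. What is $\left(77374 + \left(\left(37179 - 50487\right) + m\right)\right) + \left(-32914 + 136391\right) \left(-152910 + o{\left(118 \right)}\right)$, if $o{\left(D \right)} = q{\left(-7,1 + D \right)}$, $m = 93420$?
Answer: $-15821372337$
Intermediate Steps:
$o{\left(D \right)} = 11$
$\left(77374 + \left(\left(37179 - 50487\right) + m\right)\right) + \left(-32914 + 136391\right) \left(-152910 + o{\left(118 \right)}\right) = \left(77374 + \left(\left(37179 - 50487\right) + 93420\right)\right) + \left(-32914 + 136391\right) \left(-152910 + 11\right) = \left(77374 + \left(-13308 + 93420\right)\right) + 103477 \left(-152899\right) = \left(77374 + 80112\right) - 15821529823 = 157486 - 15821529823 = -15821372337$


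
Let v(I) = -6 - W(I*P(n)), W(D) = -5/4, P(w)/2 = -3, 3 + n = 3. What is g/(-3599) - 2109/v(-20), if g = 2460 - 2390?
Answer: 1597886/3599 ≈ 443.98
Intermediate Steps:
n = 0 (n = -3 + 3 = 0)
P(w) = -6 (P(w) = 2*(-3) = -6)
W(D) = -5/4 (W(D) = -5*1/4 = -5/4)
g = 70
v(I) = -19/4 (v(I) = -6 - 1*(-5/4) = -6 + 5/4 = -19/4)
g/(-3599) - 2109/v(-20) = 70/(-3599) - 2109/(-19/4) = 70*(-1/3599) - 2109*(-4/19) = -70/3599 + 444 = 1597886/3599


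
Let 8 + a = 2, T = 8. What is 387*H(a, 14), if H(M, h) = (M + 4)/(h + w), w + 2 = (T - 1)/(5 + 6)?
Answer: -8514/139 ≈ -61.252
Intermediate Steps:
w = -15/11 (w = -2 + (8 - 1)/(5 + 6) = -2 + 7/11 = -15/11 ≈ -1.3636)
a = -6 (a = -8 + 2 = -6)
H(M, h) = (4 + M)/(-15/11 + h) (H(M, h) = (M + 4)/(h - 15/11) = (4 + M)/(-15/11 + h))
387*H(a, 14) = 387*(11*(4 - 6)/(-15 + 11*14)) = 387*(11*(-2)/(-15 + 154)) = 387*(11*(-2)/139) = 387*(11*(1/139)*(-2)) = 387*(-22/139) = -8514/139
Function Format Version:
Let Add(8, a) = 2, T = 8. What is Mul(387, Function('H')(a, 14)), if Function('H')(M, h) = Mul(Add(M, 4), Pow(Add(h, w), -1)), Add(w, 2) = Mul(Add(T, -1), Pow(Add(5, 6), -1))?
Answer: Rational(-8514, 139) ≈ -61.252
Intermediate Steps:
w = Rational(-15, 11) (w = Add(-2, Mul(Add(8, -1), Pow(Add(5, 6), -1))) = Add(-2, Mul(7, Pow(11, -1))) = Add(-2, Mul(7, Rational(1, 11))) = Add(-2, Rational(7, 11)) = Rational(-15, 11) ≈ -1.3636)
a = -6 (a = Add(-8, 2) = -6)
Function('H')(M, h) = Mul(Pow(Add(Rational(-15, 11), h), -1), Add(4, M)) (Function('H')(M, h) = Mul(Add(M, 4), Pow(Add(h, Rational(-15, 11)), -1)) = Mul(Add(4, M), Pow(Add(Rational(-15, 11), h), -1)) = Mul(Pow(Add(Rational(-15, 11), h), -1), Add(4, M)))
Mul(387, Function('H')(a, 14)) = Mul(387, Mul(11, Pow(Add(-15, Mul(11, 14)), -1), Add(4, -6))) = Mul(387, Mul(11, Pow(Add(-15, 154), -1), -2)) = Mul(387, Mul(11, Pow(139, -1), -2)) = Mul(387, Mul(11, Rational(1, 139), -2)) = Mul(387, Rational(-22, 139)) = Rational(-8514, 139)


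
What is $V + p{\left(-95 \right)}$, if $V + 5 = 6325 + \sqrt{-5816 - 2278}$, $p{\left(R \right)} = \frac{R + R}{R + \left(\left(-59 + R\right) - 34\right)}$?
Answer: $\frac{1788750}{283} + i \sqrt{8094} \approx 6320.7 + 89.967 i$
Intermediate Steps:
$p{\left(R \right)} = \frac{2 R}{-93 + 2 R}$ ($p{\left(R \right)} = \frac{2 R}{R + \left(-93 + R\right)} = \frac{2 R}{-93 + 2 R}$)
$V = 6320 + i \sqrt{8094}$ ($V = -5 + \left(6325 + \sqrt{-5816 - 2278}\right) = -5 + \left(6325 + \sqrt{-8094}\right) = -5 + \left(6325 + i \sqrt{8094}\right) = 6320 + i \sqrt{8094} \approx 6320.0 + 89.967 i$)
$V + p{\left(-95 \right)} = \left(6320 + i \sqrt{8094}\right) + 2 \left(-95\right) \frac{1}{-93 + 2 \left(-95\right)} = \left(6320 + i \sqrt{8094}\right) + 2 \left(-95\right) \frac{1}{-93 - 190} = \left(6320 + i \sqrt{8094}\right) + 2 \left(-95\right) \frac{1}{-283} = \left(6320 + i \sqrt{8094}\right) + 2 \left(-95\right) \left(- \frac{1}{283}\right) = \left(6320 + i \sqrt{8094}\right) + \frac{190}{283} = \frac{1788750}{283} + i \sqrt{8094}$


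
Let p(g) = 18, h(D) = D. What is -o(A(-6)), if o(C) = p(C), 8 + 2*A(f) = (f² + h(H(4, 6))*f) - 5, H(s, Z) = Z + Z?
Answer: -18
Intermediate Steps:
H(s, Z) = 2*Z
A(f) = -13/2 + f²/2 + 6*f (A(f) = -4 + ((f² + (2*6)*f) - 5)/2 = -4 + ((f² + 12*f) - 5)/2 = -4 + (-5 + f² + 12*f)/2 = -4 + (-5/2 + f²/2 + 6*f) = -13/2 + f²/2 + 6*f)
o(C) = 18
-o(A(-6)) = -1*18 = -18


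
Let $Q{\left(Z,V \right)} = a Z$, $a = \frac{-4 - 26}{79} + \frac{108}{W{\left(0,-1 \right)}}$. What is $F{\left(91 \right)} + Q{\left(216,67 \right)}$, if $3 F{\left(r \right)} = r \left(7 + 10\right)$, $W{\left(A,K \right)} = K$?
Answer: $- \frac{5425963}{237} \approx -22894.0$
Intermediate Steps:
$F{\left(r \right)} = \frac{17 r}{3}$ ($F{\left(r \right)} = \frac{r \left(7 + 10\right)}{3} = \frac{r 17}{3} = \frac{17 r}{3}$)
$a = - \frac{8562}{79}$ ($a = \frac{-4 - 26}{79} + \frac{108}{-1} = \left(-30\right) \frac{1}{79} + 108 \left(-1\right) = - \frac{30}{79} - 108 = - \frac{8562}{79} \approx -108.38$)
$Q{\left(Z,V \right)} = - \frac{8562 Z}{79}$
$F{\left(91 \right)} + Q{\left(216,67 \right)} = \frac{17}{3} \cdot 91 - \frac{1849392}{79} = \frac{1547}{3} - \frac{1849392}{79} = - \frac{5425963}{237}$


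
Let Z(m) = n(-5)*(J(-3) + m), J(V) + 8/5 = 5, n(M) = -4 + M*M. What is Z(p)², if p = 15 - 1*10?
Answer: 777924/25 ≈ 31117.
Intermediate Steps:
p = 5 (p = 15 - 10 = 5)
n(M) = -4 + M²
J(V) = 17/5 (J(V) = -8/5 + 5 = 17/5)
Z(m) = 357/5 + 21*m (Z(m) = (-4 + (-5)²)*(17/5 + m) = (-4 + 25)*(17/5 + m) = 21*(17/5 + m) = 357/5 + 21*m)
Z(p)² = (357/5 + 21*5)² = (357/5 + 105)² = (882/5)² = 777924/25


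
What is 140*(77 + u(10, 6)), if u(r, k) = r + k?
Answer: 13020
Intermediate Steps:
u(r, k) = k + r
140*(77 + u(10, 6)) = 140*(77 + (6 + 10)) = 140*(77 + 16) = 140*93 = 13020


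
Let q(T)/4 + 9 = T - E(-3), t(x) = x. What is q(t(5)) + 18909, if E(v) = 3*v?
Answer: 18929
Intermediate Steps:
q(T) = 4*T (q(T) = -36 + 4*(T - 3*(-3)) = -36 + 4*(T - 1*(-9)) = -36 + 4*(T + 9) = -36 + 4*(9 + T) = -36 + (36 + 4*T) = 4*T)
q(t(5)) + 18909 = 4*5 + 18909 = 20 + 18909 = 18929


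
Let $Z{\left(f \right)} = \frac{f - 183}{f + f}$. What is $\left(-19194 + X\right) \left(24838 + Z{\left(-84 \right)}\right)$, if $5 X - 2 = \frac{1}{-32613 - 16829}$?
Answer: $- \frac{6600166813534569}{13843760} \approx -4.7676 \cdot 10^{8}$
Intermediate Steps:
$X = \frac{98883}{247210}$ ($X = \frac{2}{5} + \frac{1}{5 \left(-32613 - 16829\right)} = \frac{2}{5} + \frac{1}{5 \left(-49442\right)} = \frac{2}{5} + \frac{1}{5} \left(- \frac{1}{49442}\right) = \frac{2}{5} - \frac{1}{247210} = \frac{98883}{247210} \approx 0.4$)
$Z{\left(f \right)} = \frac{-183 + f}{2 f}$
$\left(-19194 + X\right) \left(24838 + Z{\left(-84 \right)}\right) = \left(-19194 + \frac{98883}{247210}\right) \left(24838 + \frac{-183 - 84}{2 \left(-84\right)}\right) = - \frac{4744849857 \left(24838 + \frac{1}{2} \left(- \frac{1}{84}\right) \left(-267\right)\right)}{247210} = - \frac{4744849857 \left(24838 + \frac{89}{56}\right)}{247210} = \left(- \frac{4744849857}{247210}\right) \frac{1391017}{56} = - \frac{6600166813534569}{13843760}$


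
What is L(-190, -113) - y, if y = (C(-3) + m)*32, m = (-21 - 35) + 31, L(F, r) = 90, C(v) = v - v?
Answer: 890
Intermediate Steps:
C(v) = 0
m = -25 (m = -56 + 31 = -25)
y = -800 (y = (0 - 25)*32 = -25*32 = -800)
L(-190, -113) - y = 90 - 1*(-800) = 90 + 800 = 890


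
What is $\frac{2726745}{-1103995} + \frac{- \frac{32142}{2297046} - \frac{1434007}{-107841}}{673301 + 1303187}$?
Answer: $- \frac{22250505089257524741661}{9008731365635913570636} \approx -2.4699$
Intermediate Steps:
$\frac{2726745}{-1103995} + \frac{- \frac{32142}{2297046} - \frac{1434007}{-107841}}{673301 + 1303187} = 2726745 \left(- \frac{1}{1103995}\right) + \frac{\left(-32142\right) \frac{1}{2297046} - - \frac{1434007}{107841}}{1976488} = - \frac{545349}{220799} + \left(- \frac{5357}{382841} + \frac{1434007}{107841}\right) \frac{1}{1976488} = - \frac{545349}{220799} + \frac{548418969650}{41285956281} \cdot \frac{1}{1976488} = - \frac{545349}{220799} + \frac{274209484825}{40800598578960564} = - \frac{22250505089257524741661}{9008731365635913570636}$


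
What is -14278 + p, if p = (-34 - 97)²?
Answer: 2883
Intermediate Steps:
p = 17161 (p = (-131)² = 17161)
-14278 + p = -14278 + 17161 = 2883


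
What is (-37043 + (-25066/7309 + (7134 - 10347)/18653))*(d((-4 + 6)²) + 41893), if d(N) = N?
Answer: -211610861502706422/136334777 ≈ -1.5521e+9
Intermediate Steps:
(-37043 + (-25066/7309 + (7134 - 10347)/18653))*(d((-4 + 6)²) + 41893) = (-37043 + (-25066/7309 + (7134 - 10347)/18653))*((-4 + 6)² + 41893) = (-37043 + (-25066*1/7309 - 3213*1/18653))*(2² + 41893) = (-37043 + (-25066/7309 - 3213/18653))*(4 + 41893) = (-37043 - 491039915/136334777)*41897 = -5050740184326/136334777*41897 = -211610861502706422/136334777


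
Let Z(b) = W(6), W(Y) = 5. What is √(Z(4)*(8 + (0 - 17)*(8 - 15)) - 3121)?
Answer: I*√2486 ≈ 49.86*I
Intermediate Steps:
Z(b) = 5
√(Z(4)*(8 + (0 - 17)*(8 - 15)) - 3121) = √(5*(8 + (0 - 17)*(8 - 15)) - 3121) = √(5*(8 - 17*(-7)) - 3121) = √(5*(8 + 119) - 3121) = √(5*127 - 3121) = √(635 - 3121) = √(-2486) = I*√2486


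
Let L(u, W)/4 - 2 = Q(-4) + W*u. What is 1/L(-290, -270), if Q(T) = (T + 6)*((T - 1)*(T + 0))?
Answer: 1/313368 ≈ 3.1911e-6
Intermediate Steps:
Q(T) = T*(-1 + T)*(6 + T) (Q(T) = (6 + T)*((-1 + T)*T) = (6 + T)*(T*(-1 + T)) = T*(-1 + T)*(6 + T))
L(u, W) = 168 + 4*W*u (L(u, W) = 8 + 4*(-4*(-6 + (-4)² + 5*(-4)) + W*u) = 8 + 4*(-4*(-6 + 16 - 20) + W*u) = 8 + 4*(-4*(-10) + W*u) = 8 + 4*(40 + W*u) = 8 + (160 + 4*W*u) = 168 + 4*W*u)
1/L(-290, -270) = 1/(168 + 4*(-270)*(-290)) = 1/(168 + 313200) = 1/313368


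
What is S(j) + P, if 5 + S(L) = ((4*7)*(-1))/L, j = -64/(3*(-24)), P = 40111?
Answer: 80149/2 ≈ 40075.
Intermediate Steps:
j = 8/9 (j = -64/(-72) = -64*(-1/72) = 8/9 ≈ 0.88889)
S(L) = -5 - 28/L (S(L) = -5 + ((4*7)*(-1))/L = -5 + (28*(-1))/L = -5 - 28/L)
S(j) + P = (-5 - 28/8/9) + 40111 = (-5 - 28*9/8) + 40111 = (-5 - 63/2) + 40111 = -73/2 + 40111 = 80149/2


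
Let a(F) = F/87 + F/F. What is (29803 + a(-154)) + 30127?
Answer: 5213843/87 ≈ 59929.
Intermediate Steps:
a(F) = 1 + F/87 (a(F) = F*(1/87) + 1 = F/87 + 1 = 1 + F/87)
(29803 + a(-154)) + 30127 = (29803 + (1 + (1/87)*(-154))) + 30127 = (29803 + (1 - 154/87)) + 30127 = (29803 - 67/87) + 30127 = 2592794/87 + 30127 = 5213843/87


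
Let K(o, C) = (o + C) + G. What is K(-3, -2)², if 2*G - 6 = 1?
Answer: 9/4 ≈ 2.2500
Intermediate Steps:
G = 7/2 (G = 3 + (½)*1 = 3 + ½ = 7/2 ≈ 3.5000)
K(o, C) = 7/2 + C + o (K(o, C) = (o + C) + 7/2 = (C + o) + 7/2 = 7/2 + C + o)
K(-3, -2)² = (7/2 - 2 - 3)² = (-3/2)² = 9/4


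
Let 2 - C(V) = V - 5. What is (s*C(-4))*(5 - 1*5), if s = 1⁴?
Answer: 0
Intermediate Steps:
s = 1
C(V) = 7 - V (C(V) = 2 - (V - 5) = 2 - (-5 + V) = 2 + (5 - V) = 7 - V)
(s*C(-4))*(5 - 1*5) = (1*(7 - 1*(-4)))*(5 - 1*5) = (1*(7 + 4))*(5 - 5) = (1*11)*0 = 11*0 = 0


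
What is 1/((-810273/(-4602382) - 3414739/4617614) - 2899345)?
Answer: -5313005889137/15404240053241255184 ≈ -3.4491e-7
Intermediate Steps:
1/((-810273/(-4602382) - 3414739/4617614) - 2899345) = 1/((-810273*(-1/4602382) - 3414739*1/4617614) - 2899345) = 1/((810273/4602382 - 3414739/4617614) - 2899345) = 1/(-2993601339919/5313005889137 - 2899345) = 1/(-15404240053241255184/5313005889137) = -5313005889137/15404240053241255184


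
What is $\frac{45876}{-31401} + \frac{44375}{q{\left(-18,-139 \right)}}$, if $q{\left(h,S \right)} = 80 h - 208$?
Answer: $- \frac{489674341}{17249616} \approx -28.388$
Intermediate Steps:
$q{\left(h,S \right)} = -208 + 80 h$
$\frac{45876}{-31401} + \frac{44375}{q{\left(-18,-139 \right)}} = \frac{45876}{-31401} + \frac{44375}{-208 + 80 \left(-18\right)} = 45876 \left(- \frac{1}{31401}\right) + \frac{44375}{-208 - 1440} = - \frac{15292}{10467} + \frac{44375}{-1648} = - \frac{15292}{10467} + 44375 \left(- \frac{1}{1648}\right) = - \frac{15292}{10467} - \frac{44375}{1648} = - \frac{489674341}{17249616}$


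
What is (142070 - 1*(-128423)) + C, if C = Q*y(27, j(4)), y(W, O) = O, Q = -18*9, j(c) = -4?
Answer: 271141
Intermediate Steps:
Q = -162
C = 648 (C = -162*(-4) = 648)
(142070 - 1*(-128423)) + C = (142070 - 1*(-128423)) + 648 = (142070 + 128423) + 648 = 270493 + 648 = 271141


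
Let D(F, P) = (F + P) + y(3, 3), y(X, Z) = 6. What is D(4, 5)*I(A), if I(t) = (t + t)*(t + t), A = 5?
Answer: 1500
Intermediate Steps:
I(t) = 4*t² (I(t) = (2*t)*(2*t) = 4*t²)
D(F, P) = 6 + F + P (D(F, P) = (F + P) + 6 = 6 + F + P)
D(4, 5)*I(A) = (6 + 4 + 5)*(4*5²) = 15*(4*25) = 15*100 = 1500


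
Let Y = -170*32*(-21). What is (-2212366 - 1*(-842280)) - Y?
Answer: -1484326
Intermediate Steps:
Y = 114240 (Y = -5440*(-21) = 114240)
(-2212366 - 1*(-842280)) - Y = (-2212366 - 1*(-842280)) - 1*114240 = (-2212366 + 842280) - 114240 = -1370086 - 114240 = -1484326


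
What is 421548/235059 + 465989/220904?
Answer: 67552182581/17308491112 ≈ 3.9028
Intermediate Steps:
421548/235059 + 465989/220904 = 421548*(1/235059) + 465989*(1/220904) = 140516/78353 + 465989/220904 = 67552182581/17308491112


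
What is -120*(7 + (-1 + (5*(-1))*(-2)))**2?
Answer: -30720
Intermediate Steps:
-120*(7 + (-1 + (5*(-1))*(-2)))**2 = -120*(7 + (-1 - 5*(-2)))**2 = -120*(7 + (-1 + 10))**2 = -120*(7 + 9)**2 = -120*16**2 = -120*256 = -30720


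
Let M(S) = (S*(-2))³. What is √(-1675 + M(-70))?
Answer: 5*√109693 ≈ 1656.0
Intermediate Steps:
M(S) = -8*S³ (M(S) = (-2*S)³ = -8*S³)
√(-1675 + M(-70)) = √(-1675 - 8*(-70)³) = √(-1675 - 8*(-343000)) = √(-1675 + 2744000) = √2742325 = 5*√109693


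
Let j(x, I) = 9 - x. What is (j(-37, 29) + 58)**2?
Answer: 10816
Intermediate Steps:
(j(-37, 29) + 58)**2 = ((9 - 1*(-37)) + 58)**2 = ((9 + 37) + 58)**2 = (46 + 58)**2 = 104**2 = 10816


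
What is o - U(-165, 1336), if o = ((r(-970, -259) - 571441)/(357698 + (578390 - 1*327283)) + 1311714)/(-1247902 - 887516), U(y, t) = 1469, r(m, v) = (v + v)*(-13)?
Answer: -1910576662891873/1300053155490 ≈ -1469.6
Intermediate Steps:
r(m, v) = -26*v (r(m, v) = (2*v)*(-13) = -26*v)
o = -798577477063/1300053155490 (o = ((-26*(-259) - 571441)/(357698 + (578390 - 1*327283)) + 1311714)/(-1247902 - 887516) = ((6734 - 571441)/(357698 + (578390 - 327283)) + 1311714)/(-2135418) = (-564707/(357698 + 251107) + 1311714)*(-1/2135418) = (-564707/608805 + 1311714)*(-1/2135418) = (798577477063/608805)*(-1/2135418) = -798577477063/1300053155490 ≈ -0.61427)
o - U(-165, 1336) = -798577477063/1300053155490 - 1*1469 = -798577477063/1300053155490 - 1469 = -1910576662891873/1300053155490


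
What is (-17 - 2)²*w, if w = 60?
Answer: 21660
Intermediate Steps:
(-17 - 2)²*w = (-17 - 2)²*60 = (-19)²*60 = 361*60 = 21660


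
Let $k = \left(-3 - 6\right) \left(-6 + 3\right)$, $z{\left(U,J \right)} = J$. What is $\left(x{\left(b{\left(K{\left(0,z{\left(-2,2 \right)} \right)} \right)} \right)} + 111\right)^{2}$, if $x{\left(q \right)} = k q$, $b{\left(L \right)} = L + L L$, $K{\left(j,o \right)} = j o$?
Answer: $12321$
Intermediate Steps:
$k = 27$ ($k = \left(-9\right) \left(-3\right) = 27$)
$b{\left(L \right)} = L + L^{2}$
$x{\left(q \right)} = 27 q$
$\left(x{\left(b{\left(K{\left(0,z{\left(-2,2 \right)} \right)} \right)} \right)} + 111\right)^{2} = \left(27 \cdot 0 \cdot 2 \left(1 + 0 \cdot 2\right) + 111\right)^{2} = \left(27 \cdot 0 \left(1 + 0\right) + 111\right)^{2} = \left(27 \cdot 0 \cdot 1 + 111\right)^{2} = \left(27 \cdot 0 + 111\right)^{2} = \left(0 + 111\right)^{2} = 111^{2} = 12321$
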